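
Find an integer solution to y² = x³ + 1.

Try small integer x values and check whether x³ + 1 is a perfect square.
x = 2: x³ + 1 = 2³ + 1 = 8 + 1 = 9
Is 9 a perfect square? 3² = 9 ✓
So (x, y) = (2, -3) is a solution.

x = 2, y = -3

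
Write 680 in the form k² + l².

We need to find integers k, l > 0 such that k² + l² = 680.
Trying k = 2: l² = 680 - 2² = 680 - 4 = 676
l = 26
Check: 2² + 26² = 4 + 676 = 680 ✓

680 = 2² + 26²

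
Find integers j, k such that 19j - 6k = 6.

Step 1: Check solvability.
gcd(19, 6) = 1
Since 1 divides 6, solutions exist.

Step 2: Apply extended Euclidean algorithm to find gcd.
We find integers such that 19*x0 + 6*y0 = 1

Step 3: Scale the particular solution.
Multiply by 6/1 = 6:
j = 6, k = 18

Step 4: Verify.
19*(6) - 6*(18) = 6 = 6 ✓

j = 6, k = 18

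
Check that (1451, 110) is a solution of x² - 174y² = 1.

Compute x² = 1451² = 2105401
Compute 174y² = 174·110² = 174·12100 = 2105400
x² - 174y² = 2105401 - 2105400 = 1
Since this equals 1, (1451, 110) is a solution.

Yes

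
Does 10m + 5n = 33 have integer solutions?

Step 1: Compute gcd(10, 5).
gcd(10, 5) = 5

Step 2: Check divisibility.
Does 5 divide 33? 33 = 5 x 6 + 3, so no.

By the theorem on linear Diophantine equations, 10m + 5n = 33 has integer solutions if and only if gcd(10, 5) divides 33. Since 5 does not divide 33, no solutions exist.

No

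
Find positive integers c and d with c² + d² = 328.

We need to find integers c, d > 0 such that c² + d² = 328.
Trying c = 2: d² = 328 - 2² = 328 - 4 = 324
d = 18
Check: 2² + 18² = 4 + 324 = 328 ✓

328 = 2² + 18²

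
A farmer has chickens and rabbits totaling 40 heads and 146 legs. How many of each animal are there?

Let c = chickens, r = rabbits.
Heads: c + r = 40
Legs: 2c + 4r = 146
From the first equation, c = 40 - r. Substitute:
2(40 - r) + 4r = 146
80 + 2r = 146
r = (146 - 80)/2 = 33
c = 40 - 33 = 7

Chickens: 7, Rabbits: 33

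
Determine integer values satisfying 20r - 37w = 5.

Step 1: Check solvability.
gcd(20, 37) = 1
Since 1 divides 5, solutions exist.

Step 2: Apply extended Euclidean algorithm to find gcd.
We find integers such that 20*x0 + 37*y0 = 1

Step 3: Scale the particular solution.
Multiply by 5/1 = 5:
r = 65, w = 35

Step 4: Verify.
20*(65) - 37*(35) = 5 = 5 ✓

r = 65, w = 35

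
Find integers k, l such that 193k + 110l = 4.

Step 1: Check solvability.
gcd(193, 110) = 1
Since 1 divides 4, solutions exist.

Step 2: Apply extended Euclidean algorithm to find gcd.
We find integers such that 193*x0 + 110*y0 = 1

Step 3: Scale the particular solution.
Multiply by 4/1 = 4:
k = -212, l = 372

Step 4: Verify.
193*(-212) + 110*(372) = 4 = 4 ✓

k = -212, l = 372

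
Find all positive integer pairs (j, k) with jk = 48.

The positive divisors of 48 are: 1, 2, 3, 4, 6, 8, 12, 16, 24, 48.
Each divisor d gives the pair (d, 48/d):
(1, 48), (2, 24), (3, 16), (4, 12), (6, 8), (8, 6), (12, 4), (16, 3), (24, 2), (48, 1)

(1, 48), (2, 24), (3, 16), (4, 12), (6, 8), (8, 6), (12, 4), (16, 3), (24, 2), (48, 1)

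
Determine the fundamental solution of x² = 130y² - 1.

We need x² = 130y² - 1. Try successive y:
y = 1: x² = 130·1² - 1 = 129, not a perfect square
y = 2: x² = 130·2² - 1 = 519, not a perfect square
y = 3: x² = 130·3² - 1 = 1169, not a perfect square
...
y = 5: x² = 130·5² - 1 = 3249 = 57² ✓
Check: 57² - 130·5² = 3249 - 3250 = -1 ✓

x = 57, y = 5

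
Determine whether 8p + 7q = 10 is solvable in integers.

Step 1: Compute gcd(8, 7).
gcd(8, 7) = 1

Step 2: Check divisibility.
Does 1 divide 10? 10 = 1 x 10, so yes.

By the theorem on linear Diophantine equations, 8p + 7q = 10 has integer solutions if and only if gcd(8, 7) divides 10. Since 1 | 10, solutions exist.

Yes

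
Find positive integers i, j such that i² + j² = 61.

Search for i with 61 - i² a perfect square.
i = 5: 61 - 5² = 61 - 25 = 36 = 6² ✓
So i = 5, j = 6.

i = 5, j = 6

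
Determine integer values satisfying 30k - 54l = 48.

Step 1: Check solvability.
gcd(30, 54) = 6
Since 6 divides 48, solutions exist.

Step 2: Apply extended Euclidean algorithm to find gcd.
We find integers such that 30*x0 + 54*y0 = 6

Step 3: Scale the particular solution.
Multiply by 48/6 = 8:
k = 16, l = 8

Step 4: Verify.
30*(16) - 54*(8) = 48 = 48 ✓

k = 16, l = 8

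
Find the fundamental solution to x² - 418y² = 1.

We seek the smallest positive integers (x, y) with x² - 418y² = 1, i.e., x² = 418y² + 1.
Try successive y values:
y = 1: x² = 418·1² + 1 = 419, not a perfect square
y = 2: x² = 418·2² + 1 = 1673, not a perfect square
y = 3: x² = 418·3² + 1 = 3763, not a perfect square
... continuing the search (or via continued fractions) ...
y = 1656: x² = 418·1656² + 1 = 1146296449, x = 33857 ✓

Verify: 33857² - 418·1656² = 1146296449 - 1146296448 = 1 ✓

x = 33857, y = 1656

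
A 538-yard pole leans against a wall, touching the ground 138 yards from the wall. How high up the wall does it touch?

The ladder, wall, and ground form a right triangle with hypotenuse 538 and one leg 138.
By the Pythagorean theorem: h² = 538² - 138² = 289444 - 19044 = 270400
h = √270400 = 520 yards

520 yards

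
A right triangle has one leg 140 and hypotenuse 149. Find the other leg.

a² = c² - b² = 22201 - 19600 = 2601
a = 51

51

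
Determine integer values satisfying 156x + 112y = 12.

Step 1: Check solvability.
gcd(156, 112) = 4
Since 4 divides 12, solutions exist.

Step 2: Apply extended Euclidean algorithm to find gcd.
We find integers such that 156*x0 + 112*y0 = 4

Step 3: Scale the particular solution.
Multiply by 12/4 = 3:
x = -15, y = 21

Step 4: Verify.
156*(-15) + 112*(21) = 12 = 12 ✓

x = -15, y = 21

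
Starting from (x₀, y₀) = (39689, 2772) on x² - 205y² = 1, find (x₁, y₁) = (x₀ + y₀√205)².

Solutions to x² - Dy² = 1 are generated by powers of (x₀ + y₀√D).
The next solution satisfies x₁ + y₁√205 = (x₀ + y₀√205)², giving:
x₁ = x₀² + 205y₀² = 39689² + 205·2772² = 1575216721 + 1575216720 = 3150433441
y₁ = 2x₀y₀ = 2·39689·2772 = 220035816

Verify: 3150433441² - 205·220035816² = 9925230866171100481 - 9925230866171100480 = 1 ✓

x = 3150433441, y = 220035816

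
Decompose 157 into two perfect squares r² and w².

We need to find integers r, w > 0 such that r² + w² = 157.
Trying r = 6: w² = 157 - 6² = 157 - 36 = 121
w = 11
Check: 6² + 11² = 36 + 121 = 157 ✓

157 = 6² + 11²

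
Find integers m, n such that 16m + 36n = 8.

Step 1: Check solvability.
gcd(16, 36) = 4
Since 4 divides 8, solutions exist.

Step 2: Apply extended Euclidean algorithm to find gcd.
We find integers such that 16*x0 + 36*y0 = 4

Step 3: Scale the particular solution.
Multiply by 8/4 = 2:
m = -4, n = 2

Step 4: Verify.
16*(-4) + 36*(2) = 8 = 8 ✓

m = -4, n = 2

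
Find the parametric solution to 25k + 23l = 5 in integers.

Step 1: Compute gcd(25, 23) = 1.
Since 1 divides 5, solutions exist.

Step 2: Find a particular solution using extended Euclidean algorithm.
We get k₀ = -55, l₀ = 60.
Check: 25*-55 + 23*60 = 5 = 5 ✓

Step 3: Write the general solution.
k = -55 + (23/1)t = -55 + 23t
l = 60 - (25/1)t = 60 - 25t
for any integer t.

k = -55 + 23t, l = 60 - 25t for integer t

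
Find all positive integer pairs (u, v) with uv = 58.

The positive divisors of 58 are: 1, 2, 29, 58.
Each divisor d gives the pair (d, 58/d):
(1, 58), (2, 29), (29, 2), (58, 1)

(1, 58), (2, 29), (29, 2), (58, 1)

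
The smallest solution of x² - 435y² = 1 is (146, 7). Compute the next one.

Solutions to x² - Dy² = 1 are generated by powers of (x₀ + y₀√D).
The next solution satisfies x₁ + y₁√435 = (x₀ + y₀√435)², giving:
x₁ = x₀² + 435y₀² = 146² + 435·7² = 21316 + 21315 = 42631
y₁ = 2x₀y₀ = 2·146·7 = 2044

Verify: 42631² - 435·2044² = 1817402161 - 1817402160 = 1 ✓

x = 42631, y = 2044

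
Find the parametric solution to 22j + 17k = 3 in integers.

Step 1: Compute gcd(22, 17) = 1.
Since 1 divides 3, solutions exist.

Step 2: Find a particular solution using extended Euclidean algorithm.
We get j₀ = 21, k₀ = -27.
Check: 22*21 + 17*-27 = 3 = 3 ✓

Step 3: Write the general solution.
j = 21 + (17/1)t = 21 + 17t
k = -27 - (22/1)t = -27 - 22t
for any integer t.

j = 21 + 17t, k = -27 - 22t for integer t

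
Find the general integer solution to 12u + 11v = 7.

Step 1: Compute gcd(12, 11) = 1.
Since 1 divides 7, solutions exist.

Step 2: Find a particular solution using extended Euclidean algorithm.
We get u₀ = 7, v₀ = -7.
Check: 12*7 + 11*-7 = 7 = 7 ✓

Step 3: Write the general solution.
u = 7 + (11/1)t = 7 + 11t
v = -7 - (12/1)t = -7 - 12t
for any integer t.

u = 7 + 11t, v = -7 - 12t for integer t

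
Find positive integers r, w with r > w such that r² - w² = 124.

Factor: r² - w² = (r+w)(r-w) = 124.
We need two factors of 124 with the same parity.
Use r+w = 62 and r-w = 2 (product 62·2 = 124).
Adding: 2r = 64, so r = 32.
Subtracting: 2w = 60, so w = 30.
Check: 32² - 30² = 1024 - 900 = 124 ✓

r = 32, w = 30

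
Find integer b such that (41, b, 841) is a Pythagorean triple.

b² = c² - a² = 841² - 41² = 707281 - 1681 = 705600
b = sqrt(705600) = 840

840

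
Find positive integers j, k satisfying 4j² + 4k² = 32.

Try small values of j and check whether (32 - 4j²)/4 is a perfect square.
j = 2: 4·2² = 16, so 4k² = 32 - 16 = 16, giving k² = 4, k = 2.
Check: 4·2² + 4·2² = 16 + 16 = 32 ✓

j = 2, k = 2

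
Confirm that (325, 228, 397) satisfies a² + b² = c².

Compute a² + b² = 325² + 228² = 105625 + 51984 = 157609
Compute c² = 397² = 157609
Since 157609 = 157609, confirmed.

Yes, it is a Pythagorean triple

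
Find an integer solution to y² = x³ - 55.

Try small integer x values and check whether x³ - 55 is a perfect square.
x = 4: x³ - 55 = 4³ - 55 = 64 - 55 = 9
Is 9 a perfect square? 3² = 9 ✓
So (x, y) = (4, 3) is a solution.

x = 4, y = 3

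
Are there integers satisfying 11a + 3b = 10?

Step 1: Compute gcd(11, 3).
gcd(11, 3) = 1

Step 2: Check divisibility.
Does 1 divide 10? 10 = 1 x 10, so yes.

By the theorem on linear Diophantine equations, 11a + 3b = 10 has integer solutions if and only if gcd(11, 3) divides 10. Since 1 | 10, solutions exist.

Yes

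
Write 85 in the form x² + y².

We need to find integers x, y > 0 such that x² + y² = 85.
Trying x = 2: y² = 85 - 2² = 85 - 4 = 81
y = 9
Check: 2² + 9² = 4 + 81 = 85 ✓

85 = 2² + 9²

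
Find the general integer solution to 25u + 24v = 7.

Step 1: Compute gcd(25, 24) = 1.
Since 1 divides 7, solutions exist.

Step 2: Find a particular solution using extended Euclidean algorithm.
We get u₀ = 7, v₀ = -7.
Check: 25*7 + 24*-7 = 7 = 7 ✓

Step 3: Write the general solution.
u = 7 + (24/1)t = 7 + 24t
v = -7 - (25/1)t = -7 - 25t
for any integer t.

u = 7 + 24t, v = -7 - 25t for integer t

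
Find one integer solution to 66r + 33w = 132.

Step 1: Check solvability.
gcd(66, 33) = 33
Since 33 divides 132, solutions exist.

Step 2: Apply extended Euclidean algorithm to find gcd.
We find integers such that 66*x0 + 33*y0 = 33

Step 3: Scale the particular solution.
Multiply by 132/33 = 4:
r = 0, w = 4

Step 4: Verify.
66*(0) + 33*(4) = 132 = 132 ✓

r = 0, w = 4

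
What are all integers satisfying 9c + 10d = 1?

Step 1: Compute gcd(9, 10) = 1.
Since 1 divides 1, solutions exist.

Step 2: Find a particular solution using extended Euclidean algorithm.
We get c₀ = -1, d₀ = 1.
Check: 9*-1 + 10*1 = 1 = 1 ✓

Step 3: Write the general solution.
c = -1 + (10/1)t = -1 + 10t
d = 1 - (9/1)t = 1 - 9t
for any integer t.

c = -1 + 10t, d = 1 - 9t for integer t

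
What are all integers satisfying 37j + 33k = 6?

Step 1: Compute gcd(37, 33) = 1.
Since 1 divides 6, solutions exist.

Step 2: Find a particular solution using extended Euclidean algorithm.
We get j₀ = -48, k₀ = 54.
Check: 37*-48 + 33*54 = 6 = 6 ✓

Step 3: Write the general solution.
j = -48 + (33/1)t = -48 + 33t
k = 54 - (37/1)t = 54 - 37t
for any integer t.

j = -48 + 33t, k = 54 - 37t for integer t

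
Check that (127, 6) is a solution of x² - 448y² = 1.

Compute x² = 127² = 16129
Compute 448y² = 448·6² = 448·36 = 16128
x² - 448y² = 16129 - 16128 = 1
Since this equals 1, (127, 6) is a solution.

Yes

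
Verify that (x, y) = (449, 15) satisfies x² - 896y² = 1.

Compute x² = 449² = 201601
Compute 896y² = 896·15² = 896·225 = 201600
x² - 896y² = 201601 - 201600 = 1
Since this equals 1, (449, 15) is a solution.

Yes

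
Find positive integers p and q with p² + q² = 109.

We need to find integers p, q > 0 such that p² + q² = 109.
Trying p = 3: q² = 109 - 3² = 109 - 9 = 100
q = 10
Check: 3² + 10² = 9 + 100 = 109 ✓

109 = 3² + 10²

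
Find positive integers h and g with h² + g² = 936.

We need to find integers h, g > 0 such that h² + g² = 936.
Trying h = 6: g² = 936 - 6² = 936 - 36 = 900
g = 30
Check: 6² + 30² = 36 + 900 = 936 ✓

936 = 6² + 30²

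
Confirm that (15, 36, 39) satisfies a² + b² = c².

Compute a² + b² = 15² + 36² = 225 + 1296 = 1521
Compute c² = 39² = 1521
Since 1521 = 1521, confirmed.

Yes, it is a Pythagorean triple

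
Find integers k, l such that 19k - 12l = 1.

Step 1: Check solvability.
gcd(19, 12) = 1
Since 1 divides 1, solutions exist.

Step 2: Apply extended Euclidean algorithm to find gcd.
We find integers such that 19*x0 + 12*y0 = 1

Step 3: Scale the particular solution.
Multiply by 1/1 = 1:
k = -5, l = -8

Step 4: Verify.
19*(-5) - 12*(-8) = 1 = 1 ✓

k = -5, l = -8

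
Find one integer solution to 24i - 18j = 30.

Step 1: Check solvability.
gcd(24, 18) = 6
Since 6 divides 30, solutions exist.

Step 2: Apply extended Euclidean algorithm to find gcd.
We find integers such that 24*x0 + 18*y0 = 6

Step 3: Scale the particular solution.
Multiply by 30/6 = 5:
i = 5, j = 5

Step 4: Verify.
24*(5) - 18*(5) = 30 = 30 ✓

i = 5, j = 5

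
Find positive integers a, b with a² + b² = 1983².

We need a² + b² = 1983² = 3932289.
Trying: 1767² + 900² = 3122289 + 810000 = 3932289 ✓

(1767, 900, 1983)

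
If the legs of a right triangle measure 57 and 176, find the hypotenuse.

c² = a² + b² = 57² + 176² = 3249 + 30976 = 34225
c = 185

185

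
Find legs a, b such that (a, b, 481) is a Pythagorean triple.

We need a² + b² = 481² = 231361.
Trying: 31² + 480² = 961 + 230400 = 231361 ✓

(31, 480, 481)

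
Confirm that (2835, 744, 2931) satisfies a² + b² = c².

Compute a² + b² = 2835² + 744² = 8037225 + 553536 = 8590761
Compute c² = 2931² = 8590761
Since 8590761 = 8590761, confirmed.

Yes, it is a Pythagorean triple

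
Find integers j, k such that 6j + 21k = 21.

Step 1: Check solvability.
gcd(6, 21) = 3
Since 3 divides 21, solutions exist.

Step 2: Apply extended Euclidean algorithm to find gcd.
We find integers such that 6*x0 + 21*y0 = 3

Step 3: Scale the particular solution.
Multiply by 21/3 = 7:
j = -21, k = 7

Step 4: Verify.
6*(-21) + 21*(7) = 21 = 21 ✓

j = -21, k = 7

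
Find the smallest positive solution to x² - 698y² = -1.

We need x² = 698y² - 1. Try successive y:
y = 1: x² = 698·1² - 1 = 697, not a perfect square
y = 2: x² = 698·2² - 1 = 2791, not a perfect square
y = 3: x² = 698·3² - 1 = 6281, not a perfect square
...
y = 193: x² = 698·193² - 1 = 25999801 = 5099² ✓
Check: 5099² - 698·193² = 25999801 - 25999802 = -1 ✓

x = 5099, y = 193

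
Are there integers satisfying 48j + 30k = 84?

Step 1: Compute gcd(48, 30).
gcd(48, 30) = 6

Step 2: Check divisibility.
Does 6 divide 84? 84 = 6 x 14, so yes.

By the theorem on linear Diophantine equations, 48j + 30k = 84 has integer solutions if and only if gcd(48, 30) divides 84. Since 6 | 84, solutions exist.

Yes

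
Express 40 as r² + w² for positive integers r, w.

We need to find integers r, w > 0 such that r² + w² = 40.
Trying r = 2: w² = 40 - 2² = 40 - 4 = 36
w = 6
Check: 2² + 6² = 4 + 36 = 40 ✓

40 = 2² + 6²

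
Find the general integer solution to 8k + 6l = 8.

Step 1: Compute gcd(8, 6) = 2.
Since 2 divides 8, solutions exist.

Step 2: Find a particular solution using extended Euclidean algorithm.
We get k₀ = 4, l₀ = -4.
Check: 8*4 + 6*-4 = 8 = 8 ✓

Step 3: Write the general solution.
k = 4 + (6/2)t = 4 + 3t
l = -4 - (8/2)t = -4 - 4t
for any integer t.

k = 4 + 3t, l = -4 - 4t for integer t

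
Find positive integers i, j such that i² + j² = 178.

Search for i with 178 - i² a perfect square.
i = 3: 178 - 3² = 178 - 9 = 169 = 13² ✓
So i = 3, j = 13.

i = 3, j = 13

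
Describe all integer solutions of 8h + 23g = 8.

Step 1: Compute gcd(8, 23) = 1.
Since 1 divides 8, solutions exist.

Step 2: Find a particular solution using extended Euclidean algorithm.
We get h₀ = 24, g₀ = -8.
Check: 8*24 + 23*-8 = 8 = 8 ✓

Step 3: Write the general solution.
h = 24 + (23/1)t = 24 + 23t
g = -8 - (8/1)t = -8 - 8t
for any integer t.

h = 24 + 23t, g = -8 - 8t for integer t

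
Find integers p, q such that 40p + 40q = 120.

Step 1: Check solvability.
gcd(40, 40) = 40
Since 40 divides 120, solutions exist.

Step 2: Apply extended Euclidean algorithm to find gcd.
We find integers such that 40*x0 + 40*y0 = 40

Step 3: Scale the particular solution.
Multiply by 120/40 = 3:
p = 0, q = 3

Step 4: Verify.
40*(0) + 40*(3) = 120 = 120 ✓

p = 0, q = 3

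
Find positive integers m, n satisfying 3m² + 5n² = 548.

Try small values of m and check whether (548 - 3m²)/5 is a perfect square.
m = 4: 3·4² = 48, so 5n² = 548 - 48 = 500, giving n² = 100, n = 10.
Check: 3·4² + 5·10² = 48 + 500 = 548 ✓

m = 4, n = 10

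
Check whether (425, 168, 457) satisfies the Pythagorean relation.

Compute a² + b²:
425² + 168² = 180625 + 28224 = 208849
Compute c²:
457² = 208849
Since 208849 = 208849, it is a Pythagorean triple.

Yes, it is a Pythagorean triple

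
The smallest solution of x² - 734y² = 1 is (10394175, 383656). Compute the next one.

Solutions to x² - Dy² = 1 are generated by powers of (x₀ + y₀√D).
The next solution satisfies x₁ + y₁√734 = (x₀ + y₀√734)², giving:
x₁ = x₀² + 734y₀² = 10394175² + 734·383656² = 108038873930625 + 108038873930624 = 216077747861249
y₁ = 2x₀y₀ = 2·10394175·383656 = 7975575207600

Verify: 216077747861249² - 734·7975575207600² = 46689593120789496793755840001 - 46689593120789496793755840000 = 1 ✓

x = 216077747861249, y = 7975575207600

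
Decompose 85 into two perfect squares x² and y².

We need to find integers x, y > 0 such that x² + y² = 85.
Trying x = 2: y² = 85 - 2² = 85 - 4 = 81
y = 9
Check: 2² + 9² = 4 + 81 = 85 ✓

85 = 2² + 9²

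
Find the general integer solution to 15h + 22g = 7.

Step 1: Compute gcd(15, 22) = 1.
Since 1 divides 7, solutions exist.

Step 2: Find a particular solution using extended Euclidean algorithm.
We get h₀ = 21, g₀ = -14.
Check: 15*21 + 22*-14 = 7 = 7 ✓

Step 3: Write the general solution.
h = 21 + (22/1)t = 21 + 22t
g = -14 - (15/1)t = -14 - 15t
for any integer t.

h = 21 + 22t, g = -14 - 15t for integer t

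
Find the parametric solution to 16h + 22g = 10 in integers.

Step 1: Compute gcd(16, 22) = 2.
Since 2 divides 10, solutions exist.

Step 2: Find a particular solution using extended Euclidean algorithm.
We get h₀ = -20, g₀ = 15.
Check: 16*-20 + 22*15 = 10 = 10 ✓

Step 3: Write the general solution.
h = -20 + (22/2)t = -20 + 11t
g = 15 - (16/2)t = 15 - 8t
for any integer t.

h = -20 + 11t, g = 15 - 8t for integer t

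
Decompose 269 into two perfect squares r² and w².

We need to find integers r, w > 0 such that r² + w² = 269.
Trying r = 10: w² = 269 - 10² = 269 - 100 = 169
w = 13
Check: 10² + 13² = 100 + 169 = 269 ✓

269 = 10² + 13²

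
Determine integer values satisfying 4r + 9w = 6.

Step 1: Check solvability.
gcd(4, 9) = 1
Since 1 divides 6, solutions exist.

Step 2: Apply extended Euclidean algorithm to find gcd.
We find integers such that 4*x0 + 9*y0 = 1

Step 3: Scale the particular solution.
Multiply by 6/1 = 6:
r = -12, w = 6

Step 4: Verify.
4*(-12) + 9*(6) = 6 = 6 ✓

r = -12, w = 6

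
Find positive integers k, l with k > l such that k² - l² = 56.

Factor: k² - l² = (k+l)(k-l) = 56.
We need two factors of 56 with the same parity.
Use k+l = 28 and k-l = 2 (product 28·2 = 56).
Adding: 2k = 30, so k = 15.
Subtracting: 2l = 26, so l = 13.
Check: 15² - 13² = 225 - 169 = 56 ✓

k = 15, l = 13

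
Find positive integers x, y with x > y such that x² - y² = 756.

Factor: x² - y² = (x+y)(x-y) = 756.
We need two factors of 756 with the same parity.
Use x+y = 378 and x-y = 2 (product 378·2 = 756).
Adding: 2x = 380, so x = 190.
Subtracting: 2y = 376, so y = 188.
Check: 190² - 188² = 36100 - 35344 = 756 ✓

x = 190, y = 188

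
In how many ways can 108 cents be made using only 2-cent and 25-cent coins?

We need non-negative integers (x, y) with 2x + 25y = 108.
For each x from 0 to 54, check if (108 - 2x) is a non-negative multiple of 25.
Solutions (x, y): (4,4), (29,2), (54,0)
Count: 3

3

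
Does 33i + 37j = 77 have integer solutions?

Step 1: Compute gcd(33, 37).
gcd(33, 37) = 1

Step 2: Check divisibility.
Does 1 divide 77? 77 = 1 x 77, so yes.

By the theorem on linear Diophantine equations, 33i + 37j = 77 has integer solutions if and only if gcd(33, 37) divides 77. Since 1 | 77, solutions exist.

Yes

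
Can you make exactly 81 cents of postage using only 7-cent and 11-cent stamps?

We need non-negative x, y with 7x + 11y = 81.
gcd(7, 11) = 1 divides 81, so integer solutions exist.
Search for a non-negative one: x = 10 gives 11y = 81 - 70 = 11, so y = 1.
Check: 7·10 + 11·1 = 81 ✓

Yes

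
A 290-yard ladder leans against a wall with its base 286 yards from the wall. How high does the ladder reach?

The ladder, wall, and ground form a right triangle with hypotenuse 290 and one leg 286.
By the Pythagorean theorem: h² = 290² - 286² = 84100 - 81796 = 2304
h = √2304 = 48 yards

48 yards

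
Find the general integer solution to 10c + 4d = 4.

Step 1: Compute gcd(10, 4) = 2.
Since 2 divides 4, solutions exist.

Step 2: Find a particular solution using extended Euclidean algorithm.
We get c₀ = 2, d₀ = -4.
Check: 10*2 + 4*-4 = 4 = 4 ✓

Step 3: Write the general solution.
c = 2 + (4/2)t = 2 + 2t
d = -4 - (10/2)t = -4 - 5t
for any integer t.

c = 2 + 2t, d = -4 - 5t for integer t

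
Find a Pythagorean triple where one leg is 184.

We need the other leg and hypotenuse such that 184² + x² = c².
Take x = 513, c = 545: 184² + 513² = 33856 + 263169 = 297025 = 545² ✓
Triple: (513, 184, 545)

(513, 184, 545)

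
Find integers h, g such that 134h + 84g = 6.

Step 1: Check solvability.
gcd(134, 84) = 2
Since 2 divides 6, solutions exist.

Step 2: Apply extended Euclidean algorithm to find gcd.
We find integers such that 134*x0 + 84*y0 = 2

Step 3: Scale the particular solution.
Multiply by 6/2 = 3:
h = -15, g = 24

Step 4: Verify.
134*(-15) + 84*(24) = 6 = 6 ✓

h = -15, g = 24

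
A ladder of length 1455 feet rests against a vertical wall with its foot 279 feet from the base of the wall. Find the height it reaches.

The ladder, wall, and ground form a right triangle with hypotenuse 1455 and one leg 279.
By the Pythagorean theorem: h² = 1455² - 279² = 2117025 - 77841 = 2039184
h = √2039184 = 1428 feet

1428 feet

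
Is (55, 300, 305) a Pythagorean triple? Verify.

Compute a² + b² = 55² + 300² = 3025 + 90000 = 93025
Compute c² = 305² = 93025
Since 93025 = 93025, confirmed.

Yes, it is a Pythagorean triple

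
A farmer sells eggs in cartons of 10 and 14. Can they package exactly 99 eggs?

We need non-negative a, b with 10a + 14b = 99.
gcd(10, 14) = 2, and 2 does not divide 99.
No integer solutions exist.

No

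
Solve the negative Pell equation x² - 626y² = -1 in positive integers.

We need x² = 626y² - 1. Try successive y:
y = 1: x² = 626·1² - 1 = 625 = 25² ✓
Check: 25² - 626·1² = 625 - 626 = -1 ✓

x = 25, y = 1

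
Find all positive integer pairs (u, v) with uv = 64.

The positive divisors of 64 are: 1, 2, 4, 8, 16, 32, 64.
Each divisor d gives the pair (d, 64/d):
(1, 64), (2, 32), (4, 16), (8, 8), (16, 4), (32, 2), (64, 1)

(1, 64), (2, 32), (4, 16), (8, 8), (16, 4), (32, 2), (64, 1)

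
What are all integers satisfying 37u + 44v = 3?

Step 1: Compute gcd(37, 44) = 1.
Since 1 divides 3, solutions exist.

Step 2: Find a particular solution using extended Euclidean algorithm.
We get u₀ = -57, v₀ = 48.
Check: 37*-57 + 44*48 = 3 = 3 ✓

Step 3: Write the general solution.
u = -57 + (44/1)t = -57 + 44t
v = 48 - (37/1)t = 48 - 37t
for any integer t.

u = -57 + 44t, v = 48 - 37t for integer t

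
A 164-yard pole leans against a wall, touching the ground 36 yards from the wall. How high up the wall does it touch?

The ladder, wall, and ground form a right triangle with hypotenuse 164 and one leg 36.
By the Pythagorean theorem: h² = 164² - 36² = 26896 - 1296 = 25600
h = √25600 = 160 yards

160 yards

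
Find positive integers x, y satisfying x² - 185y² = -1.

We need x² = 185y² - 1. Try successive y:
y = 1: x² = 185·1² - 1 = 184, not a perfect square
y = 2: x² = 185·2² - 1 = 739, not a perfect square
y = 3: x² = 185·3² - 1 = 1664, not a perfect square
...
y = 5: x² = 185·5² - 1 = 4624 = 68² ✓
Check: 68² - 185·5² = 4624 - 4625 = -1 ✓

x = 68, y = 5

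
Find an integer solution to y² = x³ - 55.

Try small integer x values and check whether x³ - 55 is a perfect square.
x = 4: x³ - 55 = 4³ - 55 = 64 - 55 = 9
Is 9 a perfect square? 3² = 9 ✓
So (x, y) = (4, -3) is a solution.

x = 4, y = -3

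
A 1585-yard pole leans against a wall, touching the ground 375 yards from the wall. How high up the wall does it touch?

The ladder, wall, and ground form a right triangle with hypotenuse 1585 and one leg 375.
By the Pythagorean theorem: h² = 1585² - 375² = 2512225 - 140625 = 2371600
h = √2371600 = 1540 yards

1540 yards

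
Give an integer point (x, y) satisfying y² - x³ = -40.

Try small integer x values and check whether x³ - 40 is a perfect square.
x = 14: x³ - 40 = 14³ - 40 = 2744 - 40 = 2704
Is 2704 a perfect square? 52² = 2704 ✓
So (x, y) = (14, -52) is a solution.

x = 14, y = -52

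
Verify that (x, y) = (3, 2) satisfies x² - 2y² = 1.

Compute x² = 3² = 9
Compute 2y² = 2·2² = 2·4 = 8
x² - 2y² = 9 - 8 = 1
Since this equals 1, (3, 2) is a solution.

Yes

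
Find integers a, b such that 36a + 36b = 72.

Step 1: Check solvability.
gcd(36, 36) = 36
Since 36 divides 72, solutions exist.

Step 2: Apply extended Euclidean algorithm to find gcd.
We find integers such that 36*x0 + 36*y0 = 36

Step 3: Scale the particular solution.
Multiply by 72/36 = 2:
a = 0, b = 2

Step 4: Verify.
36*(0) + 36*(2) = 72 = 72 ✓

a = 0, b = 2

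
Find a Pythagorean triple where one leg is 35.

We need the other leg and hypotenuse such that 35² + x² = c².
Take x = 84, c = 91: 35² + 84² = 1225 + 7056 = 8281 = 91² ✓
Triple: (35, 84, 91)

(35, 84, 91)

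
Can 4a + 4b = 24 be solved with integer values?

Step 1: Compute gcd(4, 4).
gcd(4, 4) = 4

Step 2: Check divisibility.
Does 4 divide 24? 24 = 4 x 6, so yes.

By the theorem on linear Diophantine equations, 4a + 4b = 24 has integer solutions if and only if gcd(4, 4) divides 24. Since 4 | 24, solutions exist.

Yes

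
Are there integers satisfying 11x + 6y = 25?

Step 1: Compute gcd(11, 6).
gcd(11, 6) = 1

Step 2: Check divisibility.
Does 1 divide 25? 25 = 1 x 25, so yes.

By the theorem on linear Diophantine equations, 11x + 6y = 25 has integer solutions if and only if gcd(11, 6) divides 25. Since 1 | 25, solutions exist.

Yes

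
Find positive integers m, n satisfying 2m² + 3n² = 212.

Try small values of m and check whether (212 - 2m²)/3 is a perfect square.
m = 10: 2·10² = 200, so 3n² = 212 - 200 = 12, giving n² = 4, n = 2.
Check: 2·10² + 3·2² = 200 + 12 = 212 ✓

m = 10, n = 2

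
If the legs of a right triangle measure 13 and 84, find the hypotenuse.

c² = a² + b² = 13² + 84² = 169 + 7056 = 7225
c = 85

85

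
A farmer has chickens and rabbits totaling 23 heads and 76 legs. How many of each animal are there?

Let c = chickens, r = rabbits.
Heads: c + r = 23
Legs: 2c + 4r = 76
From the first equation, c = 23 - r. Substitute:
2(23 - r) + 4r = 76
46 + 2r = 76
r = (76 - 46)/2 = 15
c = 23 - 15 = 8

Chickens: 8, Rabbits: 15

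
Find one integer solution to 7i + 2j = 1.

Step 1: Check solvability.
gcd(7, 2) = 1
Since 1 divides 1, solutions exist.

Step 2: Apply extended Euclidean algorithm to find gcd.
We find integers such that 7*x0 + 2*y0 = 1

Step 3: Scale the particular solution.
Multiply by 1/1 = 1:
i = 1, j = -3

Step 4: Verify.
7*(1) + 2*(-3) = 1 = 1 ✓

i = 1, j = -3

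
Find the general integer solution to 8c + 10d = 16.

Step 1: Compute gcd(8, 10) = 2.
Since 2 divides 16, solutions exist.

Step 2: Find a particular solution using extended Euclidean algorithm.
We get c₀ = -8, d₀ = 8.
Check: 8*-8 + 10*8 = 16 = 16 ✓

Step 3: Write the general solution.
c = -8 + (10/2)t = -8 + 5t
d = 8 - (8/2)t = 8 - 4t
for any integer t.

c = -8 + 5t, d = 8 - 4t for integer t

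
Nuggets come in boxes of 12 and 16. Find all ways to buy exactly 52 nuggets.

We need non-negative integers (x, y) with 12x + 16y = 52.
For each x in 0..4, check if 52 - 12x is a non-negative multiple of 16.
x = 3: 16y = 16, y = 1 ✓

(3 boxes of 12, 1 boxes of 16)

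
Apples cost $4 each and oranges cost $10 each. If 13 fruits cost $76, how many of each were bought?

Let a = apples, o = oranges.
a + o = 13
4a + 10o = 76
Substitute o = 13 - a:
4a + 10(13 - a) = 76
(4 - 10)a = 76 - 130
-6a = -54
a = 9, o = 13 - 9 = 4

Apples: 9, Oranges: 4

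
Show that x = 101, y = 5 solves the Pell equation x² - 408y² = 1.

Compute x² = 101² = 10201
Compute 408y² = 408·5² = 408·25 = 10200
x² - 408y² = 10201 - 10200 = 1
Since this equals 1, (101, 5) is a solution.

Yes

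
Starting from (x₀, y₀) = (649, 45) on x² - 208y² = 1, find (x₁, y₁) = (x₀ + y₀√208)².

Solutions to x² - Dy² = 1 are generated by powers of (x₀ + y₀√D).
The next solution satisfies x₁ + y₁√208 = (x₀ + y₀√208)², giving:
x₁ = x₀² + 208y₀² = 649² + 208·45² = 421201 + 421200 = 842401
y₁ = 2x₀y₀ = 2·649·45 = 58410

Verify: 842401² - 208·58410² = 709639444801 - 709639444800 = 1 ✓

x = 842401, y = 58410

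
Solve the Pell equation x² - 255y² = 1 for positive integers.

We seek the smallest positive integers (x, y) with x² - 255y² = 1, i.e., x² = 255y² + 1.
Try successive y values:
y = 1: x² = 255·1² + 1 = 256, x = 16 ✓

Verify: 16² - 255·1² = 256 - 255 = 1 ✓

x = 16, y = 1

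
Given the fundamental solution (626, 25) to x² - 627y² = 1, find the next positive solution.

Solutions to x² - Dy² = 1 are generated by powers of (x₀ + y₀√D).
The next solution satisfies x₁ + y₁√627 = (x₀ + y₀√627)², giving:
x₁ = x₀² + 627y₀² = 626² + 627·25² = 391876 + 391875 = 783751
y₁ = 2x₀y₀ = 2·626·25 = 31300

Verify: 783751² - 627·31300² = 614265630001 - 614265630000 = 1 ✓

x = 783751, y = 31300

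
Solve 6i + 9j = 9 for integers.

Step 1: Check solvability.
gcd(6, 9) = 3
Since 3 divides 9, solutions exist.

Step 2: Apply extended Euclidean algorithm to find gcd.
We find integers such that 6*x0 + 9*y0 = 3

Step 3: Scale the particular solution.
Multiply by 9/3 = 3:
i = -3, j = 3

Step 4: Verify.
6*(-3) + 9*(3) = 9 = 9 ✓

i = -3, j = 3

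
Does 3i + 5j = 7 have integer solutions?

Step 1: Compute gcd(3, 5).
gcd(3, 5) = 1

Step 2: Check divisibility.
Does 1 divide 7? 7 = 1 x 7, so yes.

By the theorem on linear Diophantine equations, 3i + 5j = 7 has integer solutions if and only if gcd(3, 5) divides 7. Since 1 | 7, solutions exist.

Yes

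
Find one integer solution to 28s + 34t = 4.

Step 1: Check solvability.
gcd(28, 34) = 2
Since 2 divides 4, solutions exist.

Step 2: Apply extended Euclidean algorithm to find gcd.
We find integers such that 28*x0 + 34*y0 = 2

Step 3: Scale the particular solution.
Multiply by 4/2 = 2:
s = -12, t = 10

Step 4: Verify.
28*(-12) + 34*(10) = 4 = 4 ✓

s = -12, t = 10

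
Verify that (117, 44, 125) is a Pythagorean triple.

Compute a² + b² = 117² + 44² = 13689 + 1936 = 15625
Compute c² = 125² = 15625
Since 15625 = 15625, confirmed.

Yes, it is a Pythagorean triple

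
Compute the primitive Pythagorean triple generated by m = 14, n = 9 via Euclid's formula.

a = m² - n² = 14² - 9² = 196 - 81 = 115
b = 2mn = 2·14·9 = 252
c = m² + n² = 196 + 81 = 277
Verify: 115² + 252² = 13225 + 63504 = 76729 = 277² ✓

(115, 252, 277)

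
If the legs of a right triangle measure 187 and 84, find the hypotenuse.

c² = a² + b² = 187² + 84² = 34969 + 7056 = 42025
c = 205

205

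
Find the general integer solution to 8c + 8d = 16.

Step 1: Compute gcd(8, 8) = 8.
Since 8 divides 16, solutions exist.

Step 2: Find a particular solution using extended Euclidean algorithm.
We get c₀ = 0, d₀ = 2.
Check: 8*0 + 8*2 = 16 = 16 ✓

Step 3: Write the general solution.
c = 0 + (8/8)t = 0 + 1t
d = 2 - (8/8)t = 2 - 1t
for any integer t.

c = 0 + 1t, d = 2 - 1t for integer t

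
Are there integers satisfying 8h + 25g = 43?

Step 1: Compute gcd(8, 25).
gcd(8, 25) = 1

Step 2: Check divisibility.
Does 1 divide 43? 43 = 1 x 43, so yes.

By the theorem on linear Diophantine equations, 8h + 25g = 43 has integer solutions if and only if gcd(8, 25) divides 43. Since 1 | 43, solutions exist.

Yes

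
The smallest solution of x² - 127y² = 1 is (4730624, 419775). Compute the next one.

Solutions to x² - Dy² = 1 are generated by powers of (x₀ + y₀√D).
The next solution satisfies x₁ + y₁√127 = (x₀ + y₀√127)², giving:
x₁ = x₀² + 127y₀² = 4730624² + 127·419775² = 22378803429376 + 22378803429375 = 44757606858751
y₁ = 2x₀y₀ = 2·4730624·419775 = 3971595379200

Verify: 44757606858751² - 127·3971595379200² = 2003243371722514557665280001 - 2003243371722514557665280000 = 1 ✓

x = 44757606858751, y = 3971595379200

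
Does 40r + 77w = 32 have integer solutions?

Step 1: Compute gcd(40, 77).
gcd(40, 77) = 1

Step 2: Check divisibility.
Does 1 divide 32? 32 = 1 x 32, so yes.

By the theorem on linear Diophantine equations, 40r + 77w = 32 has integer solutions if and only if gcd(40, 77) divides 32. Since 1 | 32, solutions exist.

Yes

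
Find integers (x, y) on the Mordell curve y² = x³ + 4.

Try small integer x values and check whether x³ + 4 is a perfect square.
x = 0: x³ + 4 = 0³ + 4 = 0 + 4 = 4
Is 4 a perfect square? 2² = 4 ✓
So (x, y) = (0, 2) is a solution.

x = 0, y = 2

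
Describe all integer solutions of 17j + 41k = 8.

Step 1: Compute gcd(17, 41) = 1.
Since 1 divides 8, solutions exist.

Step 2: Find a particular solution using extended Euclidean algorithm.
We get j₀ = -96, k₀ = 40.
Check: 17*-96 + 41*40 = 8 = 8 ✓

Step 3: Write the general solution.
j = -96 + (41/1)t = -96 + 41t
k = 40 - (17/1)t = 40 - 17t
for any integer t.

j = -96 + 41t, k = 40 - 17t for integer t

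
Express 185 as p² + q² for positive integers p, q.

We need to find integers p, q > 0 such that p² + q² = 185.
Trying p = 4: q² = 185 - 4² = 185 - 16 = 169
q = 13
Check: 4² + 13² = 16 + 169 = 185 ✓

185 = 4² + 13²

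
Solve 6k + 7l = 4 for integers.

Step 1: Check solvability.
gcd(6, 7) = 1
Since 1 divides 4, solutions exist.

Step 2: Apply extended Euclidean algorithm to find gcd.
We find integers such that 6*x0 + 7*y0 = 1

Step 3: Scale the particular solution.
Multiply by 4/1 = 4:
k = -4, l = 4

Step 4: Verify.
6*(-4) + 7*(4) = 4 = 4 ✓

k = -4, l = 4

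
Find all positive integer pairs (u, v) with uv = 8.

The positive divisors of 8 are: 1, 2, 4, 8.
Each divisor d gives the pair (d, 8/d):
(1, 8), (2, 4), (4, 2), (8, 1)

(1, 8), (2, 4), (4, 2), (8, 1)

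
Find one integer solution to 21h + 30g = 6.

Step 1: Check solvability.
gcd(21, 30) = 3
Since 3 divides 6, solutions exist.

Step 2: Apply extended Euclidean algorithm to find gcd.
We find integers such that 21*x0 + 30*y0 = 3

Step 3: Scale the particular solution.
Multiply by 6/3 = 2:
h = 6, g = -4

Step 4: Verify.
21*(6) + 30*(-4) = 6 = 6 ✓

h = 6, g = -4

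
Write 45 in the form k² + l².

We need to find integers k, l > 0 such that k² + l² = 45.
Trying k = 3: l² = 45 - 3² = 45 - 9 = 36
l = 6
Check: 3² + 6² = 9 + 36 = 45 ✓

45 = 3² + 6²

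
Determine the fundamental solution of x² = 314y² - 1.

We need x² = 314y² - 1. Try successive y:
y = 1: x² = 314·1² - 1 = 313, not a perfect square
y = 2: x² = 314·2² - 1 = 1255, not a perfect square
y = 3: x² = 314·3² - 1 = 2825, not a perfect square
...
y = 25: x² = 314·25² - 1 = 196249 = 443² ✓
Check: 443² - 314·25² = 196249 - 196250 = -1 ✓

x = 443, y = 25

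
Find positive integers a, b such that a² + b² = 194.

Search for a with 194 - a² a perfect square.
a = 5: 194 - 5² = 194 - 25 = 169 = 13² ✓
So a = 5, b = 13.

a = 5, b = 13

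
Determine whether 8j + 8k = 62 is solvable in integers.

Step 1: Compute gcd(8, 8).
gcd(8, 8) = 8

Step 2: Check divisibility.
Does 8 divide 62? 62 = 8 x 7 + 6, so no.

By the theorem on linear Diophantine equations, 8j + 8k = 62 has integer solutions if and only if gcd(8, 8) divides 62. Since 8 does not divide 62, no solutions exist.

No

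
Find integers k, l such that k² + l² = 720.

We need to find integers k, l > 0 such that k² + l² = 720.
Trying k = 12: l² = 720 - 12² = 720 - 144 = 576
l = 24
Check: 12² + 24² = 144 + 576 = 720 ✓

720 = 12² + 24²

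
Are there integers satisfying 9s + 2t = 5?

Step 1: Compute gcd(9, 2).
gcd(9, 2) = 1

Step 2: Check divisibility.
Does 1 divide 5? 5 = 1 x 5, so yes.

By the theorem on linear Diophantine equations, 9s + 2t = 5 has integer solutions if and only if gcd(9, 2) divides 5. Since 1 | 5, solutions exist.

Yes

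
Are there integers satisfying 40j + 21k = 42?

Step 1: Compute gcd(40, 21).
gcd(40, 21) = 1

Step 2: Check divisibility.
Does 1 divide 42? 42 = 1 x 42, so yes.

By the theorem on linear Diophantine equations, 40j + 21k = 42 has integer solutions if and only if gcd(40, 21) divides 42. Since 1 | 42, solutions exist.

Yes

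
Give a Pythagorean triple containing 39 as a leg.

We need the other leg and hypotenuse such that 39² + x² = c².
Take x = 80, c = 89: 39² + 80² = 1521 + 6400 = 7921 = 89² ✓
Triple: (39, 80, 89)

(39, 80, 89)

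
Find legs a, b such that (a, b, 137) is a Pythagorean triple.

We need a² + b² = 137² = 18769.
Trying: 105² + 88² = 11025 + 7744 = 18769 ✓

(105, 88, 137)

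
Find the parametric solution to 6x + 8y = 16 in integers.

Step 1: Compute gcd(6, 8) = 2.
Since 2 divides 16, solutions exist.

Step 2: Find a particular solution using extended Euclidean algorithm.
We get x₀ = -8, y₀ = 8.
Check: 6*-8 + 8*8 = 16 = 16 ✓

Step 3: Write the general solution.
x = -8 + (8/2)t = -8 + 4t
y = 8 - (6/2)t = 8 - 3t
for any integer t.

x = -8 + 4t, y = 8 - 3t for integer t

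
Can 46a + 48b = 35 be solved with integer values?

Step 1: Compute gcd(46, 48).
gcd(46, 48) = 2

Step 2: Check divisibility.
Does 2 divide 35? 35 = 2 x 17 + 1, so no.

By the theorem on linear Diophantine equations, 46a + 48b = 35 has integer solutions if and only if gcd(46, 48) divides 35. Since 2 does not divide 35, no solutions exist.

No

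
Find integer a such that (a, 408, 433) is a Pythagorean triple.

a² = c² - b² = 433² - 408² = 187489 - 166464 = 21025
a = sqrt(21025) = 145

145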